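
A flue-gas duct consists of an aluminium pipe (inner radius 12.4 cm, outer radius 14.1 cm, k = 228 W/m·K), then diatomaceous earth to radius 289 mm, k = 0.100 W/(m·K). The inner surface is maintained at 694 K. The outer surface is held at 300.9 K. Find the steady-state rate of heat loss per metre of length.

Q' = 344 W/m

Treat each layer as a resistance in series:
  R'_aluminium = ln(0.141/0.124)/(2πk) = 0.1285/(2π·228) = 8.968×10^-5 m·K/W
  R'_diatomaceous earth = ln(0.289/0.141)/(2πk) = 0.7177/(2π·0.100) = 1.142 m·K/W
ΣR = 8.968×10^-5 + 1.142 = 1.142 m·K/W
Q' = ΔT/ΣR = (694 K − 300.9 K)/1.142 = 344 W/m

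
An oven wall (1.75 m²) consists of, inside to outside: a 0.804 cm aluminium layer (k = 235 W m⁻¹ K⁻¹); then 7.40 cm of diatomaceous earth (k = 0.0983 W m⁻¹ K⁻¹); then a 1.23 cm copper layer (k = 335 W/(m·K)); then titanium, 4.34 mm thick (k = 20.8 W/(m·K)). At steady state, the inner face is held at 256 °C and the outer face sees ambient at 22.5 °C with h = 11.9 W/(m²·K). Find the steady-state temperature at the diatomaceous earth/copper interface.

Resistance network (inner→outer):
  R_aluminium = L/(kA) = 0.00804/(235·1.75) = 1.955×10^-5 K/W
  R_diatomaceous earth = L/(kA) = 0.0740/(0.0983·1.75) = 0.4302 K/W
  R_copper = L/(kA) = 0.0123/(335·1.75) = 2.098×10^-5 K/W
  R_titanium = L/(kA) = 0.00434/(20.8·1.75) = 1.192×10^-4 K/W
  R_conv,out = 1/(hA) = 1/(11.9·1.75) = 0.04802 K/W
ΣR = 1.955×10^-5 + 0.4302 + 2.098×10^-5 + 1.192×10^-4 + 0.04802 = 0.4784 K/W
Q = ΔT/ΣR = (256 °C − 22.5 °C)/0.4784 = 488.1 W
From the inner boundary to the diatomaceous earth/copper interface, ΣR_partial = 0.4302 K/W.
T_interface = T_in − Q·ΣR_partial = 256 °C − (488.1)(0.4302) = 46.0 °C

T = 46.0 °C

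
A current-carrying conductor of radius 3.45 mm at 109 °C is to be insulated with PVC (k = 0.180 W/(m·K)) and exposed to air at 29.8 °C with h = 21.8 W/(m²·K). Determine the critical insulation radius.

r_cr = 0.826 cm

For a cylinder, r_cr = k_ins/h = 0.180/21.8 = 0.00826 m = 0.826 cm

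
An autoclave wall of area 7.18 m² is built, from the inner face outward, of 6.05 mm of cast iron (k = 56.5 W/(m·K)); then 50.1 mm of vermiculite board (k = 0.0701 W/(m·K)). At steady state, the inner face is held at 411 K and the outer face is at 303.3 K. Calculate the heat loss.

Q = 1080 W

Resistance network (inner→outer):
  R_cast iron = L/(kA) = 0.00605/(56.5·7.18) = 1.491×10^-5 K/W
  R_vermiculite board = L/(kA) = 0.0501/(0.0701·7.18) = 0.09954 K/W
ΣR = 1.491×10^-5 + 0.09954 = 0.09955 K/W
Q = ΔT/ΣR = (411 K − 303.3 K)/0.09955 = 1080 W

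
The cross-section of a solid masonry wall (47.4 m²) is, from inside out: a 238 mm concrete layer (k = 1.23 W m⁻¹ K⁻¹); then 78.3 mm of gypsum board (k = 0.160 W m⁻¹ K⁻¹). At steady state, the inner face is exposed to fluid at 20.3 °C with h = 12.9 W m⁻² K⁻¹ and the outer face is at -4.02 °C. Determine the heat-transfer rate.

Treat each layer as a resistance in series:
  R_conv,in = 1/(hA) = 1/(12.9·47.4) = 0.001635 K/W
  R_concrete = L/(kA) = 0.238/(1.23·47.4) = 0.004082 K/W
  R_gypsum board = L/(kA) = 0.0783/(0.160·47.4) = 0.01032 K/W
ΣR = 0.001635 + 0.004082 + 0.01032 = 0.01604 K/W
Q = ΔT/ΣR = (20.3 °C − -4.02 °C)/0.01604 = 1520 W

Q = 1520 W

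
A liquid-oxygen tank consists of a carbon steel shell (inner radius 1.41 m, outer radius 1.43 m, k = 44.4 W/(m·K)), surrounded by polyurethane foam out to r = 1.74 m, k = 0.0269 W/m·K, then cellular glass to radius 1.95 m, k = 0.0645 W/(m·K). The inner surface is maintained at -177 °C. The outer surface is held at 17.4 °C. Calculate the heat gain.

Q = 437 W

Series thermal resistances, inner to outer:
  R_carbon steel = (1/1.41 − 1/1.43)/(4πk) = 0.009919/(4π·44.4) = 1.778×10^-5 K/W
  R_polyurethane foam = (1/1.43 − 1/1.74)/(4πk) = 0.1246/(4π·0.0269) = 0.3686 K/W
  R_cellular glass = (1/1.74 − 1/1.95)/(4πk) = 0.06189/(4π·0.0645) = 0.07636 K/W
ΣR = 1.778×10^-5 + 0.3686 + 0.07636 = 0.4450 K/W
Q = ΔT/ΣR = (-177 °C − 17.4 °C)/0.4450 = -437 W
(Negative Q ⇒ heat flows inward; heat gain = 437 W.)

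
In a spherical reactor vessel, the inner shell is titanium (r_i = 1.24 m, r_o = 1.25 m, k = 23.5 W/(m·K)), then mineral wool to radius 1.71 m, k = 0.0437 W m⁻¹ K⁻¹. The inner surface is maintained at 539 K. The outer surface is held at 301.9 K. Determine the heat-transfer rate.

Series thermal resistances, inner to outer:
  R_titanium = (1/1.24 − 1/1.25)/(4πk) = 0.006452/(4π·23.5) = 2.185×10^-5 K/W
  R_mineral wool = (1/1.25 − 1/1.71)/(4πk) = 0.2152/(4π·0.0437) = 0.3919 K/W
ΣR = 2.185×10^-5 + 0.3919 = 0.3919 K/W
Q = ΔT/ΣR = (539 K − 301.9 K)/0.3919 = 605 W

Q = 605 W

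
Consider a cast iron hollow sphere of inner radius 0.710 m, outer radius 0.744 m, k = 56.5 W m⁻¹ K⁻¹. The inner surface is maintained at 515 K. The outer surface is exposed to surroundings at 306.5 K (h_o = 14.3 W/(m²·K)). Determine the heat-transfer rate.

Resistance network (inner→outer):
  R_cast iron = (1/0.710 − 1/0.744)/(4πk) = 0.06436/(4π·56.5) = 9.065×10^-5 K/W
  R_conv,out = 1/(4πr²h) = 1/(4π·0.744²·14.3) = 0.01005 K/W
ΣR = 9.065×10^-5 + 0.01005 = 0.01014 K/W
Q = ΔT/ΣR = (515 K − 306.5 K)/0.01014 = 20600 W

Q = 20.6 kW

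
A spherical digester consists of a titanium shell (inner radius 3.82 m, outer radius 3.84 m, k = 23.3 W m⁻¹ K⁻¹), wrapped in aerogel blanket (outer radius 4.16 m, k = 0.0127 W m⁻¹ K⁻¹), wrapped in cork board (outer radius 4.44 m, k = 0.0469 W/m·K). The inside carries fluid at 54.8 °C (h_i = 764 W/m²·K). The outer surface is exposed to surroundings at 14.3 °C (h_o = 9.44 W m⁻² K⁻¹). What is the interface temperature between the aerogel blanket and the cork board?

T = 21.3 °C

Series thermal resistances, inner to outer:
  R_conv,in = 1/(4πr²h) = 1/(4π·3.82²·764) = 7.138×10^-6 K/W
  R_titanium = (1/3.82 − 1/3.84)/(4πk) = 0.001363/(4π·23.3) = 4.657×10^-6 K/W
  R_aerogel blanket = (1/3.84 − 1/4.16)/(4πk) = 0.02003/(4π·0.0127) = 0.1255 K/W
  R_cork board = (1/4.16 − 1/4.44)/(4πk) = 0.01516/(4π·0.0469) = 0.02572 K/W
  R_conv,out = 1/(4πr²h) = 1/(4π·4.44²·9.44) = 4.276×10^-4 K/W
ΣR = 7.138×10^-6 + 4.657×10^-6 + 0.1255 + 0.02572 + 4.276×10^-4 = 0.1517 K/W
Q = ΔT/ΣR = (54.8 °C − 14.3 °C)/0.1517 = 267.0 W
From the inner boundary to the aerogel blanket/cork board interface, ΣR_partial = 0.1255 K/W.
T_interface = T_in − Q·ΣR_partial = 54.8 °C − (267.0)(0.1255) = 21.3 °C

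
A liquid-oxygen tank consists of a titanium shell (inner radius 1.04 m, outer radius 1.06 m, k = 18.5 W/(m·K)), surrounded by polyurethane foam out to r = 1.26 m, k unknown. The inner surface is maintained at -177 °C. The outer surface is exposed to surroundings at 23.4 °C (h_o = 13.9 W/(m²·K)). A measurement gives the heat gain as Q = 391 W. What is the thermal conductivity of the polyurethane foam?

k = 0.0234 W/m·K

ΣR = ΔT/Q = |-177 − 23.4|/391 = 0.5125 K/W
Known resistances:
  R_titanium = (1/1.04 − 1/1.06)/(4πk) = 0.01814/(4π·18.5) = 7.804×10^-5 K/W
  R_conv,out = 1/(4πr²h) = 1/(4π·1.26²·13.9) = 0.003606 K/W
R_polyurethane foam = ΣR − ΣR_known = 0.5125 − 0.003684 = 0.5088 K/W
(1/r₁−1/r₂)/(4πk) = 0.5088 ⇒ k = 0.1497/(4π·0.5088) = 0.0234 W/m·K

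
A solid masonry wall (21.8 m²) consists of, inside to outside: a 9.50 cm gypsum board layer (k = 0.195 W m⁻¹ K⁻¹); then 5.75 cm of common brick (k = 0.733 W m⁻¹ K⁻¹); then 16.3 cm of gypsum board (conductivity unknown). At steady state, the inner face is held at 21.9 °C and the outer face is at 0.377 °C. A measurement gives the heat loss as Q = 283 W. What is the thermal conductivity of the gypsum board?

ΣR = ΔT/Q = |21.9 − 0.377|/283 = 0.07605 K/W
Known resistances:
  R_gypsum board = L/(kA) = 0.0950/(0.195·21.8) = 0.02235 K/W
  R_common brick = L/(kA) = 0.0575/(0.733·21.8) = 0.003598 K/W
R_gypsum board = ΣR − ΣR_known = 0.07605 − 0.02595 = 0.05010 K/W
L/(kA) = 0.05010 ⇒ k = 0.163/(0.05010·21.8) = 0.149 W/m·K

k = 0.149 W/m·K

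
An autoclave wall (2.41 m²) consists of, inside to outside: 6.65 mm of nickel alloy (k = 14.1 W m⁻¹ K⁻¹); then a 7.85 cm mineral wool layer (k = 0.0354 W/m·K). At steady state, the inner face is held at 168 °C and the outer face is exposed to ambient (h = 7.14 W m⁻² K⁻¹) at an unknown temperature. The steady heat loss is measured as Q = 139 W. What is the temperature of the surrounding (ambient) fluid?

T_out = 32.0 °C

Sum the resistances:
  R_nickel alloy = L/(kA) = 0.00665/(14.1·2.41) = 1.957×10^-4 K/W
  R_mineral wool = L/(kA) = 0.0785/(0.0354·2.41) = 0.9201 K/W
  R_conv,out = 1/(hA) = 1/(7.14·2.41) = 0.05811 K/W
ΣR = 0.9784 K/W
ΔT = Q·ΣR = 139 × 0.9784 = 136.0 K
Heat flows outward, so T_out = T_in − ΔT = 168 − 136.0 = 32.0 °C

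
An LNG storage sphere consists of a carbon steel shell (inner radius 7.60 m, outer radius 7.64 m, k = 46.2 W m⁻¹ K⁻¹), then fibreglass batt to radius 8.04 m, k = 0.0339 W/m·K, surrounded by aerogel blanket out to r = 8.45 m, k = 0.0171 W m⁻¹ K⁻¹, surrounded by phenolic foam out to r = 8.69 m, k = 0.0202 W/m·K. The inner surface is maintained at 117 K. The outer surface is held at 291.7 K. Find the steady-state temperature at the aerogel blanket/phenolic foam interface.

T = 251.7 K

Treat each layer as a resistance in series:
  R_carbon steel = (1/7.60 − 1/7.64)/(4πk) = 6.889×10^-4/(4π·46.2) = 1.187×10^-6 K/W
  R_fibreglass batt = (1/7.64 − 1/8.04)/(4πk) = 0.006512/(4π·0.0339) = 0.01529 K/W
  R_aerogel blanket = (1/8.04 − 1/8.45)/(4πk) = 0.006035/(4π·0.0171) = 0.02808 K/W
  R_phenolic foam = (1/8.45 − 1/8.69)/(4πk) = 0.003268/(4π·0.0202) = 0.01288 K/W
ΣR = 1.187×10^-6 + 0.01529 + 0.02808 + 0.01288 = 0.05625 K/W
Q = ΔT/ΣR = (117 K − 291.7 K)/0.05625 = -3106 W
From the inner boundary to the aerogel blanket/phenolic foam interface, ΣR_partial = 0.04337 K/W.
T_interface = T_in − Q·ΣR_partial = 117 K − (-3106)(0.04337) = 251.7 K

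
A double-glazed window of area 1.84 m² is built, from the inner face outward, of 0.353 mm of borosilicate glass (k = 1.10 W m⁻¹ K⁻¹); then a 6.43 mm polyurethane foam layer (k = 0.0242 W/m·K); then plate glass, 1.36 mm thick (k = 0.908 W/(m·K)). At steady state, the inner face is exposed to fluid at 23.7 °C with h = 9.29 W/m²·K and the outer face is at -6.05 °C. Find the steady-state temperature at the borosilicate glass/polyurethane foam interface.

T = 15.1 °C

Resistance network (inner→outer):
  R_conv,in = 1/(hA) = 1/(9.29·1.84) = 0.05850 K/W
  R_borosilicate glass = L/(kA) = 3.53×10^-4/(1.10·1.84) = 1.744×10^-4 K/W
  R_polyurethane foam = L/(kA) = 0.00643/(0.0242·1.84) = 0.1444 K/W
  R_plate glass = L/(kA) = 0.00136/(0.908·1.84) = 8.140×10^-4 K/W
ΣR = 0.05850 + 1.744×10^-4 + 0.1444 + 8.140×10^-4 = 0.2039 K/W
Q = ΔT/ΣR = (23.7 °C − -6.05 °C)/0.2039 = 145.9 W
From the inner boundary to the borosilicate glass/polyurethane foam interface, ΣR_partial = 0.05867 K/W.
T_interface = T_in − Q·ΣR_partial = 23.7 °C − (145.9)(0.05867) = 15.1 °C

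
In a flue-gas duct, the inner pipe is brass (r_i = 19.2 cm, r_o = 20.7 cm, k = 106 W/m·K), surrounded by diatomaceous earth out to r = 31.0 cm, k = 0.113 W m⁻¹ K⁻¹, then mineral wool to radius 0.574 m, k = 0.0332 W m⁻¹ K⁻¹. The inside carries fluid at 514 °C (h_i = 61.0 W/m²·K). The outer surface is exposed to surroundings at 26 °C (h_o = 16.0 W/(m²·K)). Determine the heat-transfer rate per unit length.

Q' = 137 W/m

Series thermal resistances, inner to outer:
  R'_conv,in = 1/(2πr h) = 1/(2π·0.192·61.0) = 0.01359 m·K/W
  R'_brass = ln(0.207/0.192)/(2πk) = 0.07522/(2π·106) = 1.129×10^-4 m·K/W
  R'_diatomaceous earth = ln(0.310/0.207)/(2πk) = 0.4039/(2π·0.113) = 0.5688 m·K/W
  R'_mineral wool = ln(0.574/0.310)/(2πk) = 0.6161/(2π·0.0332) = 2.953 m·K/W
  R'_conv,out = 1/(2πr h) = 1/(2π·0.574·16.0) = 0.01733 m·K/W
ΣR = 0.01359 + 1.129×10^-4 + 0.5688 + 2.953 + 0.01733 = 3.553 m·K/W
Q' = ΔT/ΣR = (514 °C − 26 °C)/3.553 = 137 W/m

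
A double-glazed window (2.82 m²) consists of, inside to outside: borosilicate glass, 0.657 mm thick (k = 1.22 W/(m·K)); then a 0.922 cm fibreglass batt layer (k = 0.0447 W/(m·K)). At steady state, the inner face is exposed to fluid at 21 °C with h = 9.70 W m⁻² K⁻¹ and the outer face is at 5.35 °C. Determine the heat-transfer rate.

Resistance network (inner→outer):
  R_conv,in = 1/(hA) = 1/(9.70·2.82) = 0.03656 K/W
  R_borosilicate glass = L/(kA) = 6.57×10^-4/(1.22·2.82) = 1.910×10^-4 K/W
  R_fibreglass batt = L/(kA) = 0.00922/(0.0447·2.82) = 0.07314 K/W
ΣR = 0.03656 + 1.910×10^-4 + 0.07314 = 0.1099 K/W
Q = ΔT/ΣR = (21 °C − 5.35 °C)/0.1099 = 142 W

Q = 142 W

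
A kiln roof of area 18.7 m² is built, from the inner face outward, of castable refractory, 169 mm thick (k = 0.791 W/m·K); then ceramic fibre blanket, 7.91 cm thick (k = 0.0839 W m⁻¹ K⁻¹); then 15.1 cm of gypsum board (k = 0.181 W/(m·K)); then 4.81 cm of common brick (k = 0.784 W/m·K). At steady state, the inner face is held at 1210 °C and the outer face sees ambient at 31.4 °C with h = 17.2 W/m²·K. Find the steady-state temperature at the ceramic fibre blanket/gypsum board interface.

Treat each layer as a resistance in series:
  R_castable refractory = L/(kA) = 0.169/(0.791·18.7) = 0.01143 K/W
  R_ceramic fibre blanket = L/(kA) = 0.0791/(0.0839·18.7) = 0.05042 K/W
  R_gypsum board = L/(kA) = 0.151/(0.181·18.7) = 0.04461 K/W
  R_common brick = L/(kA) = 0.0481/(0.784·18.7) = 0.003281 K/W
  R_conv,out = 1/(hA) = 1/(17.2·18.7) = 0.003109 K/W
ΣR = 0.01143 + 0.05042 + 0.04461 + 0.003281 + 0.003109 = 0.1128 K/W
Q = ΔT/ΣR = (1210 °C − 31.4 °C)/0.1128 = 10450 W
From the inner boundary to the ceramic fibre blanket/gypsum board interface, ΣR_partial = 0.06185 K/W.
T_interface = T_in − Q·ΣR_partial = 1210 °C − (10450)(0.06185) = 564 °C

T = 564 °C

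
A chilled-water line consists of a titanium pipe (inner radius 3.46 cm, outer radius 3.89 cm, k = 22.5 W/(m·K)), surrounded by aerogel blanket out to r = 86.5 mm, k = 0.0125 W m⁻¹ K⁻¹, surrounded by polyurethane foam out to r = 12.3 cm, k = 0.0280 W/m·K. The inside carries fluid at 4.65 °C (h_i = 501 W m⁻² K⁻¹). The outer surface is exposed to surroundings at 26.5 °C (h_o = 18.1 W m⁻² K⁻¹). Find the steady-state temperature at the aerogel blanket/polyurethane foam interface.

T = 22.8 °C

Series thermal resistances, inner to outer:
  R'_conv,in = 1/(2πr h) = 1/(2π·0.0346·501) = 0.009181 m·K/W
  R'_titanium = ln(0.0389/0.0346)/(2πk) = 0.1171/(2π·22.5) = 8.286×10^-4 m·K/W
  R'_aerogel blanket = ln(0.0865/0.0389)/(2πk) = 0.7992/(2π·0.0125) = 10.18 m·K/W
  R'_polyurethane foam = ln(0.123/0.0865)/(2πk) = 0.3520/(2π·0.0280) = 2.001 m·K/W
  R'_conv,out = 1/(2πr h) = 1/(2π·0.123·18.1) = 0.07149 m·K/W
ΣR = 0.009181 + 8.286×10^-4 + 10.18 + 2.001 + 0.07149 = 12.26 m·K/W
Q' = ΔT/ΣR = (4.65 °C − 26.5 °C)/12.26 = -1.782 W/m
From the inner boundary to the aerogel blanket/polyurethane foam interface, ΣR_partial = 10.19 m·K/W.
T_interface = T_in − Q'·ΣR_partial = 4.65 °C − (-1.782)(10.19) = 22.8 °C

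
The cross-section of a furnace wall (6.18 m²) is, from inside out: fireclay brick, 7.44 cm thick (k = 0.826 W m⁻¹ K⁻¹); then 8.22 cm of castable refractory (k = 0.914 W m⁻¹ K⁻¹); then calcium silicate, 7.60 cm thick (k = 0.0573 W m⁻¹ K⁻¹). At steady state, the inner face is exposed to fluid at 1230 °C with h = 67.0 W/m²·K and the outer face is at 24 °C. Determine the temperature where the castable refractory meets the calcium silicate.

Treat each layer as a resistance in series:
  R_conv,in = 1/(hA) = 1/(67.0·6.18) = 0.002415 K/W
  R_fireclay brick = L/(kA) = 0.0744/(0.826·6.18) = 0.01457 K/W
  R_castable refractory = L/(kA) = 0.0822/(0.914·6.18) = 0.01455 K/W
  R_calcium silicate = L/(kA) = 0.0760/(0.0573·6.18) = 0.2146 K/W
ΣR = 0.002415 + 0.01457 + 0.01455 + 0.2146 = 0.2461 K/W
Q = ΔT/ΣR = (1230 °C − 24 °C)/0.2461 = 4900 W
From the inner boundary to the castable refractory/calcium silicate interface, ΣR_partial = 0.03154 K/W.
T_interface = T_in − Q·ΣR_partial = 1230 °C − (4900)(0.03154) = 1075 °C

T = 1075 °C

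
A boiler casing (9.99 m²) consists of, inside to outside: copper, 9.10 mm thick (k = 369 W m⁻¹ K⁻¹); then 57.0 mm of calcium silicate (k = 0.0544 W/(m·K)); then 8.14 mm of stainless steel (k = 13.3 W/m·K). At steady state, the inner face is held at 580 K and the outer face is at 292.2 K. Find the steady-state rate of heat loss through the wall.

Treat each layer as a resistance in series:
  R_copper = L/(kA) = 0.00910/(369·9.99) = 2.469×10^-6 K/W
  R_calcium silicate = L/(kA) = 0.0570/(0.0544·9.99) = 0.1049 K/W
  R_stainless steel = L/(kA) = 0.00814/(13.3·9.99) = 6.126×10^-5 K/W
ΣR = 2.469×10^-6 + 0.1049 + 6.126×10^-5 = 0.1050 K/W
Q = ΔT/ΣR = (580 K − 292.2 K)/0.1050 = 2740 W

Q = 2740 W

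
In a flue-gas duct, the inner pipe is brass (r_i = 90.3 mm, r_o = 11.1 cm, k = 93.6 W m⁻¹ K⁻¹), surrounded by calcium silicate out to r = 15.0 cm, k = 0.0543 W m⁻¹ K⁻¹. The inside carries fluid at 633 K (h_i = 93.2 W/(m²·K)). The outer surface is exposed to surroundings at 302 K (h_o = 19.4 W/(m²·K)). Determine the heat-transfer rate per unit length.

Resistance network (inner→outer):
  R'_conv,in = 1/(2πr h) = 1/(2π·0.0903·93.2) = 0.01891 m·K/W
  R'_brass = ln(0.111/0.0903)/(2πk) = 0.2064/(2π·93.6) = 3.509×10^-4 m·K/W
  R'_calcium silicate = ln(0.150/0.111)/(2πk) = 0.3011/(2π·0.0543) = 0.8825 m·K/W
  R'_conv,out = 1/(2πr h) = 1/(2π·0.150·19.4) = 0.05469 m·K/W
ΣR = 0.01891 + 3.509×10^-4 + 0.8825 + 0.05469 = 0.9565 m·K/W
Q' = ΔT/ΣR = (633 K − 302 K)/0.9565 = 346 W/m

Q' = 346 W/m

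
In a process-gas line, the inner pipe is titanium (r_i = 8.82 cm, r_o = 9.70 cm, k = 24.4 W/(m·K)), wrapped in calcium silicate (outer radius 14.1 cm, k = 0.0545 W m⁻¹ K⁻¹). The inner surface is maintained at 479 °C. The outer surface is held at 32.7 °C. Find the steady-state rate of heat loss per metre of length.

Q' = 408 W/m

Treat each layer as a resistance in series:
  R'_titanium = ln(0.0970/0.0882)/(2πk) = 0.09510/(2π·24.4) = 6.203×10^-4 m·K/W
  R'_calcium silicate = ln(0.141/0.0970)/(2πk) = 0.3740/(2π·0.0545) = 1.092 m·K/W
ΣR = 6.203×10^-4 + 1.092 = 1.093 m·K/W
Q' = ΔT/ΣR = (479 °C − 32.7 °C)/1.093 = 408 W/m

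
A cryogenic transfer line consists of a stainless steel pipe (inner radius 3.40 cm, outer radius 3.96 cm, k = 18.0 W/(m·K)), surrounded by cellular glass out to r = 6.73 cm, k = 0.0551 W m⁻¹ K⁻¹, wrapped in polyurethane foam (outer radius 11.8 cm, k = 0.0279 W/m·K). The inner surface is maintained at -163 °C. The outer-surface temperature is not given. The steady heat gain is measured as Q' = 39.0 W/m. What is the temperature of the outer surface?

Series resistances:
  R'_stainless steel = ln(0.0396/0.0340)/(2πk) = 0.1525/(2π·18.0) = 0.001348 m·K/W
  R'_cellular glass = ln(0.0673/0.0396)/(2πk) = 0.5303/(2π·0.0551) = 1.532 m·K/W
  R'_polyurethane foam = ln(0.118/0.0673)/(2πk) = 0.5615/(2π·0.0279) = 3.203 m·K/W
ΣR = 4.736 m·K/W
ΔT = Q'·ΣR = 39.0 × 4.736 = 184.7 K
Heat flows inward, so T_out = T_in + ΔT = -163 + 184.7 = 21.7 °C

T_out = 21.7 °C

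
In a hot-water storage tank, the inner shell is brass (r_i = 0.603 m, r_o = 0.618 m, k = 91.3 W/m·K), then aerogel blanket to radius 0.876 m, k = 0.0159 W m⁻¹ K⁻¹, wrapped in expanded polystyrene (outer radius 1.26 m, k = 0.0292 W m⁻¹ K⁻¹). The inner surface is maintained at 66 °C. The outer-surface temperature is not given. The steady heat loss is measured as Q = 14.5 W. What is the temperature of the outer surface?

Sum the resistances:
  R_brass = (1/0.603 − 1/0.618)/(4πk) = 0.04025/(4π·91.3) = 3.508×10^-5 K/W
  R_aerogel blanket = (1/0.618 − 1/0.876)/(4πk) = 0.4766/(4π·0.0159) = 2.385 K/W
  R_expanded polystyrene = (1/0.876 − 1/1.26)/(4πk) = 0.3479/(4π·0.0292) = 0.9481 K/W
ΣR = 3.333 K/W
ΔT = Q·ΣR = 14.5 × 3.333 = 48.33 K
Heat flows outward, so T_out = T_in − ΔT = 66 − 48.33 = 17.7 °C

T_out = 17.7 °C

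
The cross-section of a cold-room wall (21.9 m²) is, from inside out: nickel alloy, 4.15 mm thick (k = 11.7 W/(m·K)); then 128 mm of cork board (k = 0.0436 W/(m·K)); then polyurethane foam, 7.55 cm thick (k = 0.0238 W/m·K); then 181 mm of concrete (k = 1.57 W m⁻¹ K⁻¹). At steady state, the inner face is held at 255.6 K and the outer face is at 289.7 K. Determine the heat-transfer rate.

Treat each layer as a resistance in series:
  R_nickel alloy = L/(kA) = 0.00415/(11.7·21.9) = 1.620×10^-5 K/W
  R_cork board = L/(kA) = 0.128/(0.0436·21.9) = 0.1341 K/W
  R_polyurethane foam = L/(kA) = 0.0755/(0.0238·21.9) = 0.1449 K/W
  R_concrete = L/(kA) = 0.181/(1.57·21.9) = 0.005264 K/W
ΣR = 1.620×10^-5 + 0.1341 + 0.1449 + 0.005264 = 0.2843 K/W
Q = ΔT/ΣR = (255.6 K − 289.7 K)/0.2843 = -120 W
(Negative Q ⇒ heat flows inward; heat gain = 120 W.)

Q = 120 W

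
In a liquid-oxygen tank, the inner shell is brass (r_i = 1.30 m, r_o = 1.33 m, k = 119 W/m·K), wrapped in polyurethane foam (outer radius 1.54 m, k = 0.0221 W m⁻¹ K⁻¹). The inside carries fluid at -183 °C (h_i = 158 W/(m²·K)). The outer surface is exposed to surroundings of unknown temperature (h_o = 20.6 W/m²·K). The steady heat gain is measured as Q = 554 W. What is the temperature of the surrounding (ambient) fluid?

Series resistances:
  R_conv,in = 1/(4πr²h) = 1/(4π·1.30²·158) = 2.980×10^-4 K/W
  R_brass = (1/1.30 − 1/1.33)/(4πk) = 0.01735/(4π·119) = 1.160×10^-5 K/W
  R_polyurethane foam = (1/1.33 − 1/1.54)/(4πk) = 0.1025/(4π·0.0221) = 0.3692 K/W
  R_conv,out = 1/(4πr²h) = 1/(4π·1.54²·20.6) = 0.001629 K/W
ΣR = 0.3711 K/W
ΔT = Q·ΣR = 554 × 0.3711 = 205.6 K
Heat flows inward, so T_out = T_in + ΔT = -183 + 205.6 = 22.6 °C

T_out = 22.6 °C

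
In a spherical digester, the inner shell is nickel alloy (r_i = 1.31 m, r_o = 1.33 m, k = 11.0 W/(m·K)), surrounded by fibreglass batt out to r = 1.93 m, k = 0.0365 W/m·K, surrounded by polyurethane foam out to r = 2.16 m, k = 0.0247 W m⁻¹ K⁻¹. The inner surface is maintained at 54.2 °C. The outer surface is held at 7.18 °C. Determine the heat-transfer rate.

Resistance network (inner→outer):
  R_nickel alloy = (1/1.31 − 1/1.33)/(4πk) = 0.01148/(4π·11.0) = 8.304×10^-5 K/W
  R_fibreglass batt = (1/1.33 − 1/1.93)/(4πk) = 0.2337/(4π·0.0365) = 0.5096 K/W
  R_polyurethane foam = (1/1.93 − 1/2.16)/(4πk) = 0.05517/(4π·0.0247) = 0.1778 K/W
ΣR = 8.304×10^-5 + 0.5096 + 0.1778 = 0.6875 K/W
Q = ΔT/ΣR = (54.2 °C − 7.18 °C)/0.6875 = 68.4 W

Q = 68.4 W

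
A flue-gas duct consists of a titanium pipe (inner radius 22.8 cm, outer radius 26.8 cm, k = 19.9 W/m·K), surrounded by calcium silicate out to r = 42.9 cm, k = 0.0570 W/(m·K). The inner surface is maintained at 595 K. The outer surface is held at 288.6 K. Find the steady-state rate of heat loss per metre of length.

Q' = 233 W/m

Series thermal resistances, inner to outer:
  R'_titanium = ln(0.268/0.228)/(2πk) = 0.1616/(2π·19.9) = 0.001293 m·K/W
  R'_calcium silicate = ln(0.429/0.268)/(2πk) = 0.4705/(2π·0.0570) = 1.314 m·K/W
ΣR = 0.001293 + 1.314 = 1.315 m·K/W
Q' = ΔT/ΣR = (595 K − 288.6 K)/1.315 = 233 W/m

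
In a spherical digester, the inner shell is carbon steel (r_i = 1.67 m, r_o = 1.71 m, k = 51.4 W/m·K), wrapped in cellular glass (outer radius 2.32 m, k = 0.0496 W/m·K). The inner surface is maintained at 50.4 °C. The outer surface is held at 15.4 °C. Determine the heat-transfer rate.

Q = 142 W

Treat each layer as a resistance in series:
  R_carbon steel = (1/1.67 − 1/1.71)/(4πk) = 0.01401/(4π·51.4) = 2.169×10^-5 K/W
  R_cellular glass = (1/1.71 − 1/2.32)/(4πk) = 0.1538/(4π·0.0496) = 0.2467 K/W
ΣR = 2.169×10^-5 + 0.2467 = 0.2467 K/W
Q = ΔT/ΣR = (50.4 °C − 15.4 °C)/0.2467 = 142 W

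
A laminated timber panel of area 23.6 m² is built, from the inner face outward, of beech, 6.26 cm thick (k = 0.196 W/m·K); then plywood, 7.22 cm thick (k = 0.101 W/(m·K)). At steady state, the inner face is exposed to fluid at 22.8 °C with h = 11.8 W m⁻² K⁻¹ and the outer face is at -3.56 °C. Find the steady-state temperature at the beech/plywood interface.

T = 13.3 °C

Series thermal resistances, inner to outer:
  R_conv,in = 1/(hA) = 1/(11.8·23.6) = 0.003591 K/W
  R_beech = L/(kA) = 0.0626/(0.196·23.6) = 0.01353 K/W
  R_plywood = L/(kA) = 0.0722/(0.101·23.6) = 0.03029 K/W
ΣR = 0.003591 + 0.01353 + 0.03029 = 0.04741 K/W
Q = ΔT/ΣR = (22.8 °C − -3.56 °C)/0.04741 = 556.0 W
From the inner boundary to the beech/plywood interface, ΣR_partial = 0.01712 K/W.
T_interface = T_in − Q·ΣR_partial = 22.8 °C − (556.0)(0.01712) = 13.3 °C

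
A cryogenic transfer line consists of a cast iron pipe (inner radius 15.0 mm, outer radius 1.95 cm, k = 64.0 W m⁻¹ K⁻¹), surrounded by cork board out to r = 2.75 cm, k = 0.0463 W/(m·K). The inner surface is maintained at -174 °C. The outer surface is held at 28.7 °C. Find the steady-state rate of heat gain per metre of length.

Resistance network (inner→outer):
  R'_cast iron = ln(0.0195/0.0150)/(2πk) = 0.2624/(2π·64.0) = 6.524×10^-4 m·K/W
  R'_cork board = ln(0.0275/0.0195)/(2πk) = 0.3438/(2π·0.0463) = 1.182 m·K/W
ΣR = 6.524×10^-4 + 1.182 = 1.183 m·K/W
Q' = ΔT/ΣR = (-174 °C − 28.7 °C)/1.183 = -171 W/m
(Negative Q' ⇒ heat flows inward; heat gain = 171 W/m.)

Q' = 171 W/m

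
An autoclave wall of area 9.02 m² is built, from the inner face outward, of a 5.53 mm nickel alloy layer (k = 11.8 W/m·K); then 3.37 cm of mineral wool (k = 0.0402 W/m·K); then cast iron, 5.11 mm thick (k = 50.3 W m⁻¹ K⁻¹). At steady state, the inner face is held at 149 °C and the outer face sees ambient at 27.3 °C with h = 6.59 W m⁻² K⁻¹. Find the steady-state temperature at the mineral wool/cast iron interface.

Series thermal resistances, inner to outer:
  R_nickel alloy = L/(kA) = 0.00553/(11.8·9.02) = 5.196×10^-5 K/W
  R_mineral wool = L/(kA) = 0.0337/(0.0402·9.02) = 0.09294 K/W
  R_cast iron = L/(kA) = 0.00511/(50.3·9.02) = 1.126×10^-5 K/W
  R_conv,out = 1/(hA) = 1/(6.59·9.02) = 0.01682 K/W
ΣR = 5.196×10^-5 + 0.09294 + 1.126×10^-5 + 0.01682 = 0.1098 K/W
Q = ΔT/ΣR = (149 °C − 27.3 °C)/0.1098 = 1108 W
From the inner boundary to the mineral wool/cast iron interface, ΣR_partial = 0.09299 K/W.
T_interface = T_in − Q·ΣR_partial = 149 °C − (1108)(0.09299) = 46.0 °C

T = 46.0 °C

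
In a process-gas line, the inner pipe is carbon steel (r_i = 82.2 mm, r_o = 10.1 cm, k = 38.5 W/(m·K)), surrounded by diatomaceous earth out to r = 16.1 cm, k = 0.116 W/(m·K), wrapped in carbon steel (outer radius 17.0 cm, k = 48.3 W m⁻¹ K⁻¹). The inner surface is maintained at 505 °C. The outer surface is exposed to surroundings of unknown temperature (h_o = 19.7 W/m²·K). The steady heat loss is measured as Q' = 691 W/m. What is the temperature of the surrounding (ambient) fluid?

Series resistances:
  R'_carbon steel = ln(0.101/0.0822)/(2πk) = 0.2060/(2π·38.5) = 8.514×10^-4 m·K/W
  R'_diatomaceous earth = ln(0.161/0.101)/(2πk) = 0.4663/(2π·0.116) = 0.6398 m·K/W
  R'_carbon steel = ln(0.170/0.161)/(2πk) = 0.05439/(2π·48.3) = 1.792×10^-4 m·K/W
  R'_conv,out = 1/(2πr h) = 1/(2π·0.170·19.7) = 0.04752 m·K/W
ΣR = 0.6883 m·K/W
ΔT = Q'·ΣR = 691 × 0.6883 = 475.6 K
Heat flows outward, so T_out = T_in − ΔT = 505 − 475.6 = 29.4 °C

T_out = 29.4 °C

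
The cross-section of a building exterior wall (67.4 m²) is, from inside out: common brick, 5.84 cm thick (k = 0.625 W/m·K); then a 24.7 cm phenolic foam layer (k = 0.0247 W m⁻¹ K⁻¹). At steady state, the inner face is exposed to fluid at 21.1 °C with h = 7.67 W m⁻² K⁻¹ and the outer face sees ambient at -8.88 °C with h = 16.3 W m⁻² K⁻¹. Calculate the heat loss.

Q = 196 W

Series thermal resistances, inner to outer:
  R_conv,in = 1/(hA) = 1/(7.67·67.4) = 0.001934 K/W
  R_common brick = L/(kA) = 0.0584/(0.625·67.4) = 0.001386 K/W
  R_phenolic foam = L/(kA) = 0.247/(0.0247·67.4) = 0.1484 K/W
  R_conv,out = 1/(hA) = 1/(16.3·67.4) = 9.102×10^-4 K/W
ΣR = 0.001934 + 0.001386 + 0.1484 + 9.102×10^-4 = 0.1526 K/W
Q = ΔT/ΣR = (21.1 °C − -8.88 °C)/0.1526 = 196 W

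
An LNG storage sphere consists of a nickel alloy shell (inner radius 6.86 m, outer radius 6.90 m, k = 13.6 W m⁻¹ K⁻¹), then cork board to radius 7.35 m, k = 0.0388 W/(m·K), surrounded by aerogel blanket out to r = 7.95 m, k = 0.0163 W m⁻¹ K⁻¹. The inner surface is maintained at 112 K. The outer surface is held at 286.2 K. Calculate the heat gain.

Q = 2550 W

Resistance network (inner→outer):
  R_nickel alloy = (1/6.86 − 1/6.90)/(4πk) = 8.451×10^-4/(4π·13.6) = 4.945×10^-6 K/W
  R_cork board = (1/6.90 − 1/7.35)/(4πk) = 0.008873/(4π·0.0388) = 0.01820 K/W
  R_aerogel blanket = (1/7.35 − 1/7.95)/(4πk) = 0.01027/(4π·0.0163) = 0.05013 K/W
ΣR = 4.945×10^-6 + 0.01820 + 0.05013 = 0.06833 K/W
Q = ΔT/ΣR = (112 K − 286.2 K)/0.06833 = -2550 W
(Negative Q ⇒ heat flows inward; heat gain = 2550 W.)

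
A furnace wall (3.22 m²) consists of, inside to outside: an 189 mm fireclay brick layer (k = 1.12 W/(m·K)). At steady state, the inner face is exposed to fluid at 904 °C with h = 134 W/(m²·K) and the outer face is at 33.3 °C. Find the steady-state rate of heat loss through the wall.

Q = 15900 W

Series thermal resistances, inner to outer:
  R_conv,in = 1/(hA) = 1/(134·3.22) = 0.002318 K/W
  R_fireclay brick = L/(kA) = 0.189/(1.12·3.22) = 0.05241 K/W
ΣR = 0.002318 + 0.05241 = 0.05473 K/W
Q = ΔT/ΣR = (904 °C − 33.3 °C)/0.05473 = 15900 W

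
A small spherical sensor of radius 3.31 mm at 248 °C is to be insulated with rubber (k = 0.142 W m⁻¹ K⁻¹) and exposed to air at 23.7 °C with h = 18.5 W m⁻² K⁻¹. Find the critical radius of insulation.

For a sphere, r_cr = 2k_ins/h = 2·0.142/18.5 = 0.0154 m = 1.54 cm

r_cr = 1.54 cm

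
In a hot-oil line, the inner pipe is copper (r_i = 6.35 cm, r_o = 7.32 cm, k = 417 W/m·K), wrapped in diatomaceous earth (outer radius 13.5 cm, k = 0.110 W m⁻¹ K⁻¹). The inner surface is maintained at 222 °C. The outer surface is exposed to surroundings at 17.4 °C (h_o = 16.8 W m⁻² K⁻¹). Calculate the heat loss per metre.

Resistance network (inner→outer):
  R'_copper = ln(0.0732/0.0635)/(2πk) = 0.1422/(2π·417) = 5.426×10^-5 m·K/W
  R'_diatomaceous earth = ln(0.135/0.0732)/(2πk) = 0.6121/(2π·0.110) = 0.8856 m·K/W
  R'_conv,out = 1/(2πr h) = 1/(2π·0.135·16.8) = 0.07017 m·K/W
ΣR = 5.426×10^-5 + 0.8856 + 0.07017 = 0.9558 m·K/W
Q' = ΔT/ΣR = (222 °C − 17.4 °C)/0.9558 = 214 W/m

Q' = 214 W/m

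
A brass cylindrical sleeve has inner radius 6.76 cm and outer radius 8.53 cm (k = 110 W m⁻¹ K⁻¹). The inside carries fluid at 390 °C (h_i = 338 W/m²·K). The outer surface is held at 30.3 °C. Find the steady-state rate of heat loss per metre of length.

Q' = 49.3 kW/m

Series thermal resistances, inner to outer:
  R'_conv,in = 1/(2πr h) = 1/(2π·0.0676·338) = 0.006966 m·K/W
  R'_brass = ln(0.0853/0.0676)/(2πk) = 0.2326/(2π·110) = 3.365×10^-4 m·K/W
ΣR = 0.006966 + 3.365×10^-4 = 0.007302 m·K/W
Q' = ΔT/ΣR = (390 °C − 30.3 °C)/0.007302 = 49300 W/m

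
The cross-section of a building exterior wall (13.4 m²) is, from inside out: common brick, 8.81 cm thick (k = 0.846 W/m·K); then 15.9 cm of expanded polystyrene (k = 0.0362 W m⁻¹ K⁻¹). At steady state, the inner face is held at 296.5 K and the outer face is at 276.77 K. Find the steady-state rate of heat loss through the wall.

Q = 58.8 W

Series thermal resistances, inner to outer:
  R_common brick = L/(kA) = 0.0881/(0.846·13.4) = 0.007771 K/W
  R_expanded polystyrene = L/(kA) = 0.159/(0.0362·13.4) = 0.3278 K/W
ΣR = 0.007771 + 0.3278 = 0.3356 K/W
Q = ΔT/ΣR = (296.5 K − 276.77 K)/0.3356 = 58.8 W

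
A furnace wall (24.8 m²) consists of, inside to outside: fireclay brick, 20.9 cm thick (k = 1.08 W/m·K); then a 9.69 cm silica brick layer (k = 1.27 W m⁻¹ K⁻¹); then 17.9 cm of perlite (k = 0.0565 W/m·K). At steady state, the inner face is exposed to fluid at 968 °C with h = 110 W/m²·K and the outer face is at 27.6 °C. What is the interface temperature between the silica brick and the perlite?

Resistance network (inner→outer):
  R_conv,in = 1/(hA) = 1/(110·24.8) = 3.666×10^-4 K/W
  R_fireclay brick = L/(kA) = 0.209/(1.08·24.8) = 0.007803 K/W
  R_silica brick = L/(kA) = 0.0969/(1.27·24.8) = 0.003077 K/W
  R_perlite = L/(kA) = 0.179/(0.0565·24.8) = 0.1277 K/W
ΣR = 3.666×10^-4 + 0.007803 + 0.003077 + 0.1277 = 0.1389 K/W
Q = ΔT/ΣR = (968 °C − 27.6 °C)/0.1389 = 6770 W
From the inner boundary to the silica brick/perlite interface, ΣR_partial = 0.01125 K/W.
T_interface = T_in − Q·ΣR_partial = 968 °C − (6770)(0.01125) = 892 °C

T = 892 °C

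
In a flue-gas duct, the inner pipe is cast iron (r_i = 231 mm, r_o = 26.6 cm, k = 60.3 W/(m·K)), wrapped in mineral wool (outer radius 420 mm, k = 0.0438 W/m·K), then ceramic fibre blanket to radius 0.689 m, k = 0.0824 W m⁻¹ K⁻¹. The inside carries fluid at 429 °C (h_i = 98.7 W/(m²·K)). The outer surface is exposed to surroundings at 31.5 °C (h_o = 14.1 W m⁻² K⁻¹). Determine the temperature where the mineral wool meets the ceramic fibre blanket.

T = 178 °C

Series thermal resistances, inner to outer:
  R'_conv,in = 1/(2πr h) = 1/(2π·0.231·98.7) = 0.006981 m·K/W
  R'_cast iron = ln(0.266/0.231)/(2πk) = 0.1411/(2π·60.3) = 3.724×10^-4 m·K/W
  R'_mineral wool = ln(0.420/0.266)/(2πk) = 0.4568/(2π·0.0438) = 1.660 m·K/W
  R'_ceramic fibre blanket = ln(0.689/0.420)/(2πk) = 0.4950/(2π·0.0824) = 0.9561 m·K/W
  R'_conv,out = 1/(2πr h) = 1/(2π·0.689·14.1) = 0.01638 m·K/W
ΣR = 0.006981 + 3.724×10^-4 + 1.660 + 0.9561 + 0.01638 = 2.640 m·K/W
Q' = ΔT/ΣR = (429 °C − 31.5 °C)/2.640 = 150.6 W/m
From the inner boundary to the mineral wool/ceramic fibre blanket interface, ΣR_partial = 1.667 m·K/W.
T_interface = T_in − Q'·ΣR_partial = 429 °C − (150.6)(1.667) = 178 °C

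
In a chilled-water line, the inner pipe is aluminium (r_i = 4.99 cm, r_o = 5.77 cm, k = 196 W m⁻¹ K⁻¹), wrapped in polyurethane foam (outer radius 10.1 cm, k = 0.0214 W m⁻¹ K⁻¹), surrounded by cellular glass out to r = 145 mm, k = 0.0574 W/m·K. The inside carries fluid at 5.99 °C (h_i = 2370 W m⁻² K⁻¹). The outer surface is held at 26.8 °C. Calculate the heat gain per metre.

Resistance network (inner→outer):
  R'_conv,in = 1/(2πr h) = 1/(2π·0.0499·2370) = 0.001346 m·K/W
  R'_aluminium = ln(0.0577/0.0499)/(2πk) = 0.1452/(2π·196) = 1.179×10^-4 m·K/W
  R'_polyurethane foam = ln(0.101/0.0577)/(2πk) = 0.5599/(2π·0.0214) = 4.164 m·K/W
  R'_cellular glass = ln(0.145/0.101)/(2πk) = 0.3616/(2π·0.0574) = 1.003 m·K/W
ΣR = 0.001346 + 1.179×10^-4 + 4.164 + 1.003 = 5.168 m·K/W
Q' = ΔT/ΣR = (5.99 °C − 26.8 °C)/5.168 = -4.03 W/m
(Negative Q' ⇒ heat flows inward; heat gain = 4.03 W/m.)

Q' = 4.03 W/m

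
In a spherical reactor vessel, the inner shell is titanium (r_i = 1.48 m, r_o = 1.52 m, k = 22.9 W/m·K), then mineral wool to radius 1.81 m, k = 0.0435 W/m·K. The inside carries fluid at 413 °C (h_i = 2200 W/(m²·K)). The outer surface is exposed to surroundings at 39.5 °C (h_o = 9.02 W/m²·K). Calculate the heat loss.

Treat each layer as a resistance in series:
  R_conv,in = 1/(4πr²h) = 1/(4π·1.48²·2200) = 1.651×10^-5 K/W
  R_titanium = (1/1.48 − 1/1.52)/(4πk) = 0.01778/(4π·22.9) = 6.179×10^-5 K/W
  R_mineral wool = (1/1.52 − 1/1.81)/(4πk) = 0.1054/(4π·0.0435) = 0.1928 K/W
  R_conv,out = 1/(4πr²h) = 1/(4π·1.81²·9.02) = 0.002693 K/W
ΣR = 1.651×10^-5 + 6.179×10^-5 + 0.1928 + 0.002693 = 0.1956 K/W
Q = ΔT/ΣR = (413 °C − 39.5 °C)/0.1956 = 1910 W

Q = 1910 W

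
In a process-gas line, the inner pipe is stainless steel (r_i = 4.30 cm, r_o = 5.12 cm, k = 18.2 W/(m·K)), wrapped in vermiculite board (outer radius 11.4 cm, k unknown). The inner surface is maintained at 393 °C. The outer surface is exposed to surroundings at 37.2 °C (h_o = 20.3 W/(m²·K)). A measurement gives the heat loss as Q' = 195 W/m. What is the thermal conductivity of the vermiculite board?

k = 0.0726 W/m·K

ΣR = ΔT/Q' = |393 − 37.2|/195 = 1.825 m·K/W
Known resistances:
  R'_stainless steel = ln(0.0512/0.0430)/(2πk) = 0.1745/(2π·18.2) = 0.001526 m·K/W
  R'_conv,out = 1/(2πr h) = 1/(2π·0.114·20.3) = 0.06877 m·K/W
R_vermiculite board = ΣR − ΣR_known = 1.825 − 0.07030 = 1.755 m·K/W
ln(r₂/r₁)/(2πk) = 1.755 ⇒ k = 0.8005/(2π·1.755) = 0.0726 W/m·K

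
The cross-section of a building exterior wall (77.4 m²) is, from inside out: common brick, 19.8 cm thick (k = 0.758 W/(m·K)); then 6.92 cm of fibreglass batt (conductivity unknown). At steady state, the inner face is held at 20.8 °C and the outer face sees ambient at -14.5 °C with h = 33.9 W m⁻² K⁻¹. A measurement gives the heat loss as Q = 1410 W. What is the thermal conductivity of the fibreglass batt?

k = 0.0420 W/m·K

ΣR = ΔT/Q = |20.8 − -14.5|/1410 = 0.02504 K/W
Known resistances:
  R_common brick = L/(kA) = 0.198/(0.758·77.4) = 0.003375 K/W
  R_conv,out = 1/(hA) = 1/(33.9·77.4) = 3.811×10^-4 K/W
R_fibreglass batt = ΣR − ΣR_known = 0.02504 − 0.003756 = 0.02128 K/W
L/(kA) = 0.02128 ⇒ k = 0.0692/(0.02128·77.4) = 0.0420 W/m·K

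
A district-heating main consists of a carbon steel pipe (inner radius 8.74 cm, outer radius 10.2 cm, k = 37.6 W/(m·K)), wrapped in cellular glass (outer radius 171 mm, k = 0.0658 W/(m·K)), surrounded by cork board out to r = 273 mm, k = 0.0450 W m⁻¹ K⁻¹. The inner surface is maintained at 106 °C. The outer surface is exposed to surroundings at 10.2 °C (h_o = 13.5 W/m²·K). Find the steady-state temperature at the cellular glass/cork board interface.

Treat each layer as a resistance in series:
  R'_carbon steel = ln(0.102/0.0874)/(2πk) = 0.1545/(2π·37.6) = 6.539×10^-4 m·K/W
  R'_cellular glass = ln(0.171/0.102)/(2πk) = 0.5167/(2π·0.0658) = 1.250 m·K/W
  R'_cork board = ln(0.273/0.171)/(2πk) = 0.4678/(2π·0.0450) = 1.655 m·K/W
  R'_conv,out = 1/(2πr h) = 1/(2π·0.273·13.5) = 0.04318 m·K/W
ΣR = 6.539×10^-4 + 1.250 + 1.655 + 0.04318 = 2.949 m·K/W
Q' = ΔT/ΣR = (106 °C − 10.2 °C)/2.949 = 32.49 W/m
From the inner boundary to the cellular glass/cork board interface, ΣR_partial = 1.251 m·K/W.
T_interface = T_in − Q'·ΣR_partial = 106 °C − (32.49)(1.251) = 65.4 °C

T = 65.4 °C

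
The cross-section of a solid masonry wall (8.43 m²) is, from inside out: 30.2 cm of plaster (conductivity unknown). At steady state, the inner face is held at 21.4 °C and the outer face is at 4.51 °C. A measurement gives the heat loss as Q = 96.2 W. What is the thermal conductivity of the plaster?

k = 0.204 W/m·K

ΣR = ΔT/Q = |21.4 − 4.51|/96.2 = 0.1756 K/W
L/(kA) = 0.1756 ⇒ k = 0.302/(0.1756·8.43) = 0.204 W/m·K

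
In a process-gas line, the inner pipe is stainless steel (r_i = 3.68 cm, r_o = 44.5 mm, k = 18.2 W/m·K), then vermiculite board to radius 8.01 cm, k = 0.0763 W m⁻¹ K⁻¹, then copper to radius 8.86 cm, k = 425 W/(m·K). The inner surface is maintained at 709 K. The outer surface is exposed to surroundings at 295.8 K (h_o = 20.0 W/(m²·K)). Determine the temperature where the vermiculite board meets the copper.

T = 324.0 K

Series thermal resistances, inner to outer:
  R'_stainless steel = ln(0.0445/0.0368)/(2πk) = 0.1900/(2π·18.2) = 0.001661 m·K/W
  R'_vermiculite board = ln(0.0801/0.0445)/(2πk) = 0.5878/(2π·0.0763) = 1.226 m·K/W
  R'_copper = ln(0.0886/0.0801)/(2πk) = 0.1009/(2π·425) = 3.777×10^-5 m·K/W
  R'_conv,out = 1/(2πr h) = 1/(2π·0.0886·20.0) = 0.08982 m·K/W
ΣR = 0.001661 + 1.226 + 3.777×10^-5 + 0.08982 = 1.318 m·K/W
Q' = ΔT/ΣR = (709 K − 295.8 K)/1.318 = 313.5 W/m
From the inner boundary to the vermiculite board/copper interface, ΣR_partial = 1.228 m·K/W.
T_interface = T_in − Q'·ΣR_partial = 709 K − (313.5)(1.228) = 324.0 K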